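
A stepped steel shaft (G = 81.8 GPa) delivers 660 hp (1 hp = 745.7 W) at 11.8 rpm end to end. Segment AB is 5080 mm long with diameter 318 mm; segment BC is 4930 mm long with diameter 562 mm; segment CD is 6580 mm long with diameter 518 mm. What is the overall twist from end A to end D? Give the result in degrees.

ω = 2π·11.8/60 = 1.236 rad/s, so T = P/ω = 660×745.7 / 1.236 = 398300 N·m.
J_AB = π(0.318)⁴/32 = 1.00×10^-3 m⁴; J_BC = π(0.562)⁴/32 = 9.79×10^-3 m⁴; J_CD = π(0.518)⁴/32 = 7.07×10^-3 m⁴.
θ = (T/G)·Σ L_i/J_i = (398300/81.8×10⁹)·(5.08/1.00×10^-3 + 4.93/9.79×10^-3 + 6.58/7.07×10^-3) = 0.03162 rad.

1.81°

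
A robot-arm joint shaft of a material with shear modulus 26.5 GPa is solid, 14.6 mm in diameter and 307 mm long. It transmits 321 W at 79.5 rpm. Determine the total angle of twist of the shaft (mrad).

ω = 2π·79.5/60 = 8.325 rad/s, so T = P/ω = 321 / 8.325 = 38.56 N·m.
J = πd⁴/32 = π(0.0146)⁴/32 = 4.461×10^-9 m⁴.
θ = T·L/(G·J) = 38.56 × 0.307 / (26.5×10⁹ × 4.461×10^-9) = 0.1001 rad.

100 mrad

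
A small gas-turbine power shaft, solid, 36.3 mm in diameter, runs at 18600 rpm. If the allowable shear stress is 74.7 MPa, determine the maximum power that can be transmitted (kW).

J = πd⁴/32 = π(0.0363)⁴/32 = 1.705×10^-7 m⁴.
T_max = τ_allow·J/r = 7.47×10^7 × 1.705×10^-7 / 0.0181 = 701.6 N·m.
ω = 2π·18600/60 = 1948 rad/s, so P_max = T_max·ω = 1.367×10^6 W.

1370 kW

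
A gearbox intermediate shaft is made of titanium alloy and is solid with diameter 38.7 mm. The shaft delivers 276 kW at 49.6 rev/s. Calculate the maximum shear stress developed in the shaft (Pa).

ω = 2π·49.6 = 311.6 rad/s, so T = P/ω = 276×10³ / 311.6 = 885.6 N·m.
J = πd⁴/32 = π(0.0387)⁴/32 = 2.202×10^-7 m⁴.
τ_max = T·r/J = 885.6 × 0.0194 / 2.202×10^-7 = 7.782×10^7 Pa.

7.78e7 Pa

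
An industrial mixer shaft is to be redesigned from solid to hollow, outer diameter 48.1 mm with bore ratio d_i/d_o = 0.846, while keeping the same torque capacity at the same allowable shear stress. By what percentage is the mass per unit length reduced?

Equal τ_max and T ⇒ the solid shaft needs d_s³ = d_o³(1−k⁴), so d_s = 48.1·(1−0.846⁴)^(1/3) = 37.86 mm.
Area ratio A_h/A_s = d_o²(1−k²)/d_s² = (1−k²)/(1−k⁴)^(2/3) = 0.4588.
Mass saving = 1 − 0.4588 = 54.1 %.

54.1 %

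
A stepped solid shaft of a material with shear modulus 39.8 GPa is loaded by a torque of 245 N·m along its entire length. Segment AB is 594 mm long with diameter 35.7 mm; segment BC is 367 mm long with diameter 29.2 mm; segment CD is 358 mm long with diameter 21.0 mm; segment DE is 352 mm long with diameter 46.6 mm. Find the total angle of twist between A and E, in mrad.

J_AB = π(0.0357)⁴/32 = 1.59×10^-7 m⁴; J_BC = π(0.0292)⁴/32 = 7.14×10^-8 m⁴; J_CD = π(0.0210)⁴/32 = 1.91×10^-8 m⁴; J_DE = π(0.0466)⁴/32 = 4.63×10^-7 m⁴.
θ = (T/G)·Σ L_i/J_i = (245.0/39.8×10⁹)·(0.594/1.59×10^-7 + 0.367/7.14×10^-8 + 0.358/1.91×10^-8 + 0.352/4.63×10^-7) = 0.1747 rad.

175 mrad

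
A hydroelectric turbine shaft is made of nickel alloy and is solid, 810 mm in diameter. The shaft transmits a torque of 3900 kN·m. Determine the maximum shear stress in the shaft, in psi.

5420 psi

J = πd⁴/32 = π(0.810)⁴/32 = 0.04226 m⁴.
τ_max = T·r/J = 3.900e6 × 0.405 / 0.04226 = 3.737×10^7 Pa.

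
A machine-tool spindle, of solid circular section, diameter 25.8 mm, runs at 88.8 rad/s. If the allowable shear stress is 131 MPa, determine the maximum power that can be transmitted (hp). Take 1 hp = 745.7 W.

52.6 hp

J = πd⁴/32 = π(0.0258)⁴/32 = 4.350×10^-8 m⁴.
T_max = τ_allow·J/r = 1.31×10^8 × 4.350×10^-8 / 0.0129 = 441.7 N·m.
ω = 88.8 rad/s, so P_max = T_max·ω = 3.923×10^4 W.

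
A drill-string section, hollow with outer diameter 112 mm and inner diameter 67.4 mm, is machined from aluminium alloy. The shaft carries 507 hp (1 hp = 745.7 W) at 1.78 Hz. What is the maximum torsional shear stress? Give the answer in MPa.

141 MPa

ω = 2π·1.78 = 11.18 rad/s, so T = P/ω = 507×745.7 / 11.18 = 33800 N·m.
J = π(d_o⁴ − d_i⁴)/32 = π(0.112⁴ − 0.0674⁴)/32 = 1.342×10^-5 m⁴.
τ_max = T·r/J = 33800 × 0.0560 / 1.342×10^-5 = 1.410×10^8 Pa.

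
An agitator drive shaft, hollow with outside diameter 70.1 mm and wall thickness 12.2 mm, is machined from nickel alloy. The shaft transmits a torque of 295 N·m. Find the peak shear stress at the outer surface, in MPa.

J = π(d_o⁴ − d_i⁴)/32 = π(0.0701⁴ − 0.0457⁴)/32 = 1.942×10^-6 m⁴.
τ_max = T·r/J = 295.0 × 0.0350 / 1.942×10^-6 = 5.323×10^6 Pa.

5.32 MPa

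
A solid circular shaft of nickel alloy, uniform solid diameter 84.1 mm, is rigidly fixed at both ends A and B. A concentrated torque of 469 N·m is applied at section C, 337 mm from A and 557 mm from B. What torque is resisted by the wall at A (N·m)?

With uniform GJ and both ends fixed, compatibility θ_AC = θ_CB gives T_A·a = T_B·b, together with T_A + T_B = T₀.
T_A = T₀·b/(a+b) = 469.0·557/894.0 = 292.2 N·m; T_B = 176.8 N·m.

292 N·m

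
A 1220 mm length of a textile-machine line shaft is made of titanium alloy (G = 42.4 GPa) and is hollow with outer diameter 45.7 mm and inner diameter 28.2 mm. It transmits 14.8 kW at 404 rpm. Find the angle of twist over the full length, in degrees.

1.58°

ω = 2π·404/60 = 42.31 rad/s, so T = P/ω = 14.8×10³ / 42.31 = 349.8 N·m.
J = π(d_o⁴ − d_i⁴)/32 = π(0.0457⁴ − 0.0282⁴)/32 = 3.661×10^-7 m⁴.
θ = T·L/(G·J) = 349.8 × 1.22 / (42.4×10⁹ × 3.661×10^-7) = 0.02749 rad.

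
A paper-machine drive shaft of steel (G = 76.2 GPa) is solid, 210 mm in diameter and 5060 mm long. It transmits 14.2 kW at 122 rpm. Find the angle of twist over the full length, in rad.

ω = 2π·122/60 = 12.78 rad/s, so T = P/ω = 14.2×10³ / 12.78 = 1111 N·m.
J = πd⁴/32 = π(0.210)⁴/32 = 1.909×10^-4 m⁴.
θ = T·L/(G·J) = 1111 × 5.06 / (76.2×10⁹ × 1.909×10^-4) = 3.866×10^-4 rad.

3.87e-4 rad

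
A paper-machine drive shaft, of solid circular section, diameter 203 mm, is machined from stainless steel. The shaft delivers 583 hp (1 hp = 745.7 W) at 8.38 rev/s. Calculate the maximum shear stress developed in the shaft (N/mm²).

ω = 2π·8.38 = 52.65 rad/s, so T = P/ω = 583×745.7 / 52.65 = 8257 N·m.
J = πd⁴/32 = π(0.203)⁴/32 = 1.667×10^-4 m⁴.
τ_max = T·r/J = 8257 × 0.102 / 1.667×10^-4 = 5.027×10^6 Pa.

5.03 N/mm²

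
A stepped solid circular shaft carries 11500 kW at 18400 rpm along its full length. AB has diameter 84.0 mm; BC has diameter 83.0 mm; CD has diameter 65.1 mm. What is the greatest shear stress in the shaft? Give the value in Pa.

ω = 2π·18400/60 = 1927 rad/s, so T = P/ω = 11500×10³ / 1927 = 5968 N·m.
Under the same torque, τ_max = 16T/(πd³) is largest where d is smallest — segment CD (d = 65.1 mm).
τ_max = 16·5968/(π·(0.0651)³) = 1.102×10^8 Pa.

1.10e8 Pa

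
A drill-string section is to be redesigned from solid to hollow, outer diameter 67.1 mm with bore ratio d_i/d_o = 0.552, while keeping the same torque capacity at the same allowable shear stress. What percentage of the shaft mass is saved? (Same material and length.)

Equal τ_max and T ⇒ the solid shaft needs d_s³ = d_o³(1−k⁴), so d_s = 67.1·(1−0.552⁴)^(1/3) = 64.96 mm.
Area ratio A_h/A_s = d_o²(1−k²)/d_s² = (1−k²)/(1−k⁴)^(2/3) = 0.7420.
Mass saving = 1 − 0.7420 = 25.8 %.

25.8 %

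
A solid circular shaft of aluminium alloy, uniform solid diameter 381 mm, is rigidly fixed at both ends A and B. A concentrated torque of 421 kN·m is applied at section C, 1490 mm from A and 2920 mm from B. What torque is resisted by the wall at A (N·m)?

279000 N·m

With uniform GJ and both ends fixed, compatibility θ_AC = θ_CB gives T_A·a = T_B·b, together with T_A + T_B = T₀.
T_A = T₀·b/(a+b) = 421000·2920/4410 = 278800 N·m; T_B = 142200 N·m.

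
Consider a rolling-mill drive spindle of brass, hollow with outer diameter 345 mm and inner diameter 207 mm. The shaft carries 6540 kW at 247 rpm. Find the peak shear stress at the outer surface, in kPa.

ω = 2π·247/60 = 25.87 rad/s, so T = P/ω = 6540×10³ / 25.87 = 252800 N·m.
J = π(d_o⁴ − d_i⁴)/32 = π(0.345⁴ − 0.207⁴)/32 = 1.211×10^-3 m⁴.
τ_max = T·r/J = 252800 × 0.172 / 1.211×10^-3 = 3.603×10^7 Pa.

36000 kPa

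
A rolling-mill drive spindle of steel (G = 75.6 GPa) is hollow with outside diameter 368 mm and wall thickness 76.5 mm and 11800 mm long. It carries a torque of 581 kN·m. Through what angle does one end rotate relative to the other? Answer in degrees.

3.27°

J = π(d_o⁴ − d_i⁴)/32 = π(0.368⁴ − 0.215⁴)/32 = 1.591×10^-3 m⁴.
θ = T·L/(G·J) = 581000 × 11.8 / (75.6×10⁹ × 1.591×10^-3) = 0.05701 rad.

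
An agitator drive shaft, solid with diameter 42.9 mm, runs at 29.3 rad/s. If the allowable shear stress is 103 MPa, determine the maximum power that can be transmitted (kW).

J = πd⁴/32 = π(0.0429)⁴/32 = 3.325×10^-7 m⁴.
T_max = τ_allow·J/r = 1.03×10^8 × 3.325×10^-7 / 0.0215 = 1597 N·m.
ω = 29.3 rad/s, so P_max = T_max·ω = 4.678×10^4 W.

46.8 kW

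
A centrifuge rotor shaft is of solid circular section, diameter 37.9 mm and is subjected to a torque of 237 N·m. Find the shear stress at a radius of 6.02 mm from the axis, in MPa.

7.04 MPa

J = πd⁴/32 = π(0.0379)⁴/32 = 2.026×10^-7 m⁴.
Shear stress varies linearly with radius: τ = T·r/J = 237.0 × 0.00602 / 2.026×10^-7 = 7.043×10^6 Pa.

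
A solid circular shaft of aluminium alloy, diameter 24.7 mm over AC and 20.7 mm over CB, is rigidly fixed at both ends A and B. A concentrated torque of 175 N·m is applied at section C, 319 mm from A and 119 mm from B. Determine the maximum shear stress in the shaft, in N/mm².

57.2 N/mm²

Compatibility: T_A·a/J_AC = T_B·b/J_CB with T_A + T_B = T₀.
J_AC = 3.65×10^-8 m⁴, J_CB = 1.80×10^-8 m⁴, so T_A = T₀·(J_AC/a)/((J_AC/a)+(J_CB/b)) = 75.36 N·m, T_B = 99.64 N·m.
τ in each portion: τ_AC = 2.55×10^7 Pa, τ_CB = 5.72×10^7 Pa; maximum is in CB.
τ_max = T_CB·r/J = 99.64·0.0103/1.80×10^-8 = 5.722×10^7 Pa.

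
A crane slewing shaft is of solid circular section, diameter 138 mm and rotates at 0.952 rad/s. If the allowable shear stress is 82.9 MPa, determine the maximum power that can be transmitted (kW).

40.7 kW

J = πd⁴/32 = π(0.138)⁴/32 = 3.561×10^-5 m⁴.
T_max = τ_allow·J/r = 8.29×10^7 × 3.561×10^-5 / 0.0690 = 42780 N·m.
ω = 0.952 rad/s, so P_max = T_max·ω = 4.072×10^4 W.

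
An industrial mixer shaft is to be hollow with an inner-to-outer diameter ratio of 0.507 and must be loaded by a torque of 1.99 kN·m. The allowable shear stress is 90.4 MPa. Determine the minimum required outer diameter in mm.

For a hollow shaft with d_i/d_o = 0.507: τ_max = 16T/(π d_o³ (1−k⁴)), so d_o = [16T/(π τ_allow (1−k⁴))]^(1/3) = [16·1990/(π·9.04×10^7·0.9339)]^(1/3) = 0.04933 m.

49.3 mm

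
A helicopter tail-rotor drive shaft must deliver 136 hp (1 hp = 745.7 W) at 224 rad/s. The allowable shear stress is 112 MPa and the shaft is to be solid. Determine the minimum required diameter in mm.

ω = 224 rad/s, so T = P/ω = 136×745.7 / 224.0 = 452.7 N·m.
For a solid shaft τ_max = 16T/(πd³), so d = (16T/(π τ_allow))^(1/3) = (16·452.7/(π·1.12×10^8))^(1/3) = 0.02741 m.

27.4 mm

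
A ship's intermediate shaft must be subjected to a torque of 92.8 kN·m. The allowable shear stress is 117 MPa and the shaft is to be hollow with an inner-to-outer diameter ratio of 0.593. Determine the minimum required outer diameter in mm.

166 mm

For a hollow shaft with d_i/d_o = 0.593: τ_max = 16T/(π d_o³ (1−k⁴)), so d_o = [16T/(π τ_allow (1−k⁴))]^(1/3) = [16·92800/(π·1.17×10^8·0.8763)]^(1/3) = 0.1664 m.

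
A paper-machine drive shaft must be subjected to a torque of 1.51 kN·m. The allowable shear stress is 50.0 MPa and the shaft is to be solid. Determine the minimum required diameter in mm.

For a solid shaft τ_max = 16T/(πd³), so d = (16T/(π τ_allow))^(1/3) = (16·1510/(π·5.00×10^7))^(1/3) = 0.05358 m.

53.6 mm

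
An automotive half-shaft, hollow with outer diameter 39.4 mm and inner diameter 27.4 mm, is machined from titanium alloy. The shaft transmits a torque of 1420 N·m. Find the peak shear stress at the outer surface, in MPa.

154 MPa

J = π(d_o⁴ − d_i⁴)/32 = π(0.0394⁴ − 0.0274⁴)/32 = 1.812×10^-7 m⁴.
τ_max = T·r/J = 1420 × 0.0197 / 1.812×10^-7 = 1.543×10^8 Pa.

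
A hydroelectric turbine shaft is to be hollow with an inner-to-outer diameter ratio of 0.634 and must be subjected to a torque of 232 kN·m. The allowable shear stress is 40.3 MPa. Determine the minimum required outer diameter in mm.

For a hollow shaft with d_i/d_o = 0.634: τ_max = 16T/(π d_o³ (1−k⁴)), so d_o = [16T/(π τ_allow (1−k⁴))]^(1/3) = [16·232000/(π·4.03×10^7·0.8384)]^(1/3) = 0.3270 m.

327 mm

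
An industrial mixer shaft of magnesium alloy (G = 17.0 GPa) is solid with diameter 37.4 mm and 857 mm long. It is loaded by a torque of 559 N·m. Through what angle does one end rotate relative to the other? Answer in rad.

J = πd⁴/32 = π(0.0374)⁴/32 = 1.921×10^-7 m⁴.
θ = T·L/(G·J) = 559.0 × 0.857 / (17.0×10⁹ × 1.921×10^-7) = 0.1467 rad.

0.147 rad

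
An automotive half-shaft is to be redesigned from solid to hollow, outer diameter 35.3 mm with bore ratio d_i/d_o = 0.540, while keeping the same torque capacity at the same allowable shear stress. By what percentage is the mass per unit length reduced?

24.8 %

Equal τ_max and T ⇒ the solid shaft needs d_s³ = d_o³(1−k⁴), so d_s = 35.3·(1−0.540⁴)^(1/3) = 34.27 mm.
Area ratio A_h/A_s = d_o²(1−k²)/d_s² = (1−k²)/(1−k⁴)^(2/3) = 0.7516.
Mass saving = 1 − 0.7516 = 24.8 %.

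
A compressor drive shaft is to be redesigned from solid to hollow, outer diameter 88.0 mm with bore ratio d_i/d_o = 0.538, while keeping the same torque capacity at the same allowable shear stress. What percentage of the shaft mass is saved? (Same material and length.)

24.7 %

Equal τ_max and T ⇒ the solid shaft needs d_s³ = d_o³(1−k⁴), so d_s = 88.0·(1−0.538⁴)^(1/3) = 85.47 mm.
Area ratio A_h/A_s = d_o²(1−k²)/d_s² = (1−k²)/(1−k⁴)^(2/3) = 0.7532.
Mass saving = 1 − 0.7532 = 24.7 %.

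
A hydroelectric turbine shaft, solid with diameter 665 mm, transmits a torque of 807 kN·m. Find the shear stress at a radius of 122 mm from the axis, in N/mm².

J = πd⁴/32 = π(0.665)⁴/32 = 0.01920 m⁴.
Shear stress varies linearly with radius: τ = T·r/J = 807000 × 0.122 / 0.01920 = 5.128×10^6 Pa.

5.13 N/mm²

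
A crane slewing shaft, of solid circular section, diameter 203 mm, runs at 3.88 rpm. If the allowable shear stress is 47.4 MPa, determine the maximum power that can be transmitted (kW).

J = πd⁴/32 = π(0.203)⁴/32 = 1.667×10^-4 m⁴.
T_max = τ_allow·J/r = 4.74×10^7 × 1.667×10^-4 / 0.102 = 77860 N·m.
ω = 2π·3.88/60 = 0.4063 rad/s, so P_max = T_max·ω = 3.163×10^4 W.

31.6 kW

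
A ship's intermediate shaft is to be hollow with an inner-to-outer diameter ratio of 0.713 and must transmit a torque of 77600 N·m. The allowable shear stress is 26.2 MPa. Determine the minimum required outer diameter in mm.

For a hollow shaft with d_i/d_o = 0.713: τ_max = 16T/(π d_o³ (1−k⁴)), so d_o = [16T/(π τ_allow (1−k⁴))]^(1/3) = [16·77600/(π·2.62×10^7·0.7416)]^(1/3) = 0.2730 m.

273 mm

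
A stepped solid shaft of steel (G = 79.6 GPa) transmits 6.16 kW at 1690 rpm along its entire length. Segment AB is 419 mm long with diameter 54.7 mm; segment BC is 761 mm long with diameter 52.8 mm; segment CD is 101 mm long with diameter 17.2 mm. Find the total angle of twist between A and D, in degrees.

0.331°

ω = 2π·1690/60 = 177.0 rad/s, so T = P/ω = 6.16×10³ / 177.0 = 34.81 N·m.
J_AB = π(0.0547)⁴/32 = 8.79×10^-7 m⁴; J_BC = π(0.0528)⁴/32 = 7.63×10^-7 m⁴; J_CD = π(0.0172)⁴/32 = 8.59×10^-9 m⁴.
θ = (T/G)·Σ L_i/J_i = (34.81/79.6×10⁹)·(0.419/8.79×10^-7 + 0.761/7.63×10^-7 + 0.101/8.59×10^-9) = 5.785×10^-3 rad.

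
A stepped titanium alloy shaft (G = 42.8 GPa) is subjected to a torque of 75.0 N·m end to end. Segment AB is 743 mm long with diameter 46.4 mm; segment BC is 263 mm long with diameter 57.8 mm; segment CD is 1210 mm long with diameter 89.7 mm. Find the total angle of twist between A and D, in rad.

J_AB = π(0.0464)⁴/32 = 4.55×10^-7 m⁴; J_BC = π(0.0578)⁴/32 = 1.10×10^-6 m⁴; J_CD = π(0.0897)⁴/32 = 6.36×10^-6 m⁴.
θ = (T/G)·Σ L_i/J_i = (75.00/42.8×10⁹)·(0.743/4.55×10^-7 + 0.263/1.10×10^-6 + 1.21/6.36×10^-6) = 3.615×10^-3 rad.

0.00362 rad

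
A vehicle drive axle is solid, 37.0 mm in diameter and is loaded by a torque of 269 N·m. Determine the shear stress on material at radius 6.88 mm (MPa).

10.1 MPa

J = πd⁴/32 = π(0.0370)⁴/32 = 1.840×10^-7 m⁴.
Shear stress varies linearly with radius: τ = T·r/J = 269.0 × 0.00688 / 1.840×10^-7 = 1.006×10^7 Pa.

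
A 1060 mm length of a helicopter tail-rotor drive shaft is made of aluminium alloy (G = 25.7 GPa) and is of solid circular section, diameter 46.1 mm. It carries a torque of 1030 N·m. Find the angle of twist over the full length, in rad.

0.0958 rad

J = πd⁴/32 = π(0.0461)⁴/32 = 4.434×10^-7 m⁴.
θ = T·L/(G·J) = 1030 × 1.06 / (25.7×10⁹ × 4.434×10^-7) = 0.09581 rad.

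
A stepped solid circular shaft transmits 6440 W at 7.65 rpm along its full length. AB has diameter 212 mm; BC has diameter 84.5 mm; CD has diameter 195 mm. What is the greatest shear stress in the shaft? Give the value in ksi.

ω = 2π·7.65/60 = 0.8011 rad/s, so T = P/ω = 6440 / 0.8011 = 8039 N·m.
Under the same torque, τ_max = 16T/(πd³) is largest where d is smallest — segment BC (d = 84.5 mm).
τ_max = 16·8039/(π·(0.0845)³) = 6.786×10^7 Pa.

9.84 ksi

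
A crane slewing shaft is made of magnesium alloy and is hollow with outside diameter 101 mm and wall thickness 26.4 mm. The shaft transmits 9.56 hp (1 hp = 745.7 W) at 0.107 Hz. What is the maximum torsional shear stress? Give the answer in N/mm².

55.3 N/mm²

ω = 2π·0.107 = 0.6723 rad/s, so T = P/ω = 9.56×745.7 / 0.6723 = 10600 N·m.
J = π(d_o⁴ − d_i⁴)/32 = π(0.101⁴ − 0.0482⁴)/32 = 9.686×10^-6 m⁴.
τ_max = T·r/J = 10600 × 0.0505 / 9.686×10^-6 = 5.528×10^7 Pa.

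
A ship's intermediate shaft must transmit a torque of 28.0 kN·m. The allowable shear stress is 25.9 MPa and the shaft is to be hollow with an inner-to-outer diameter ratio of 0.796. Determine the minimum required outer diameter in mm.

For a hollow shaft with d_i/d_o = 0.796: τ_max = 16T/(π d_o³ (1−k⁴)), so d_o = [16T/(π τ_allow (1−k⁴))]^(1/3) = [16·28000/(π·2.59×10^7·0.5985)]^(1/3) = 0.2095 m.

210 mm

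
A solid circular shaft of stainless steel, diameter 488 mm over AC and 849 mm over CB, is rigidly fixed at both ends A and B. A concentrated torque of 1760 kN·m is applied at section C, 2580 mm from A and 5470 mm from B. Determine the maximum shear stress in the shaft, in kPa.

14500 kPa

Compatibility: T_A·a/J_AC = T_B·b/J_CB with T_A + T_B = T₀.
J_AC = 5.57×10^-3 m⁴, J_CB = 0.0510 m⁴, so T_A = T₀·(J_AC/a)/((J_AC/a)+(J_CB/b)) = 330800 N·m, T_B = 1.429e6 N·m.
τ in each portion: τ_AC = 1.45×10^7 Pa, τ_CB = 1.19×10^7 Pa; maximum is in AC.
τ_max = T_AC·r/J = 330800·0.244/5.57×10^-3 = 1.450×10^7 Pa.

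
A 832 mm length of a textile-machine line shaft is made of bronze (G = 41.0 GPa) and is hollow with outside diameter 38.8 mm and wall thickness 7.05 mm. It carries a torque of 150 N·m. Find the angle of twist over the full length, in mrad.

16.4 mrad

J = π(d_o⁴ − d_i⁴)/32 = π(0.0388⁴ − 0.0247⁴)/32 = 1.860×10^-7 m⁴.
θ = T·L/(G·J) = 150.0 × 0.832 / (41.0×10⁹ × 1.860×10^-7) = 0.01637 rad.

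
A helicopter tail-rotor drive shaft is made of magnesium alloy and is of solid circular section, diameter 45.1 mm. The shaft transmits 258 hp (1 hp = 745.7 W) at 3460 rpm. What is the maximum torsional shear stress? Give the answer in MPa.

29.5 MPa

ω = 2π·3460/60 = 362.3 rad/s, so T = P/ω = 258×745.7 / 362.3 = 531.0 N·m.
J = πd⁴/32 = π(0.0451)⁴/32 = 4.062×10^-7 m⁴.
τ_max = T·r/J = 531.0 × 0.0226 / 4.062×10^-7 = 2.948×10^7 Pa.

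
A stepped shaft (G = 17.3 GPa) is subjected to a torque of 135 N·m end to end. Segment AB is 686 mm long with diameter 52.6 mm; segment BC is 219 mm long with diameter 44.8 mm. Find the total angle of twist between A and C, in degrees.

J_AB = π(0.0526)⁴/32 = 7.52×10^-7 m⁴; J_BC = π(0.0448)⁴/32 = 3.95×10^-7 m⁴.
θ = (T/G)·Σ L_i/J_i = (135.0/17.3×10⁹)·(0.686/7.52×10^-7 + 0.219/3.95×10^-7) = 0.01144 rad.

0.656°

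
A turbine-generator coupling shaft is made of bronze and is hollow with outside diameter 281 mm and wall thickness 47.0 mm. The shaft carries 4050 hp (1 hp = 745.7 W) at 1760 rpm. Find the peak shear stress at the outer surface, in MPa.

4.68 MPa

ω = 2π·1760/60 = 184.3 rad/s, so T = P/ω = 4050×745.7 / 184.3 = 16390 N·m.
J = π(d_o⁴ − d_i⁴)/32 = π(0.281⁴ − 0.187⁴)/32 = 4.921×10^-4 m⁴.
τ_max = T·r/J = 16390 × 0.141 / 4.921×10^-4 = 4.679×10^6 Pa.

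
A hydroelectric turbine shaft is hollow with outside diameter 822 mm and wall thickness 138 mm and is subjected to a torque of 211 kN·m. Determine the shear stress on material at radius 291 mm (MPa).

J = π(d_o⁴ − d_i⁴)/32 = π(0.822⁴ − 0.546⁴)/32 = 0.03610 m⁴.
Shear stress varies linearly with radius: τ = T·r/J = 211000 × 0.291 / 0.03610 = 1.701×10^6 Pa.

1.70 MPa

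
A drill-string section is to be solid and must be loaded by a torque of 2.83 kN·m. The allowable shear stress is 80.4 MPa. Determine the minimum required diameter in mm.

56.4 mm

For a solid shaft τ_max = 16T/(πd³), so d = (16T/(π τ_allow))^(1/3) = (16·2830/(π·8.04×10^7))^(1/3) = 0.05639 m.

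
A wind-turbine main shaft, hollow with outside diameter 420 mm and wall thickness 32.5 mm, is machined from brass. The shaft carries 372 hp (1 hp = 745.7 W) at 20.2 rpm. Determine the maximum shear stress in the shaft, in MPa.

18.4 MPa

ω = 2π·20.2/60 = 2.115 rad/s, so T = P/ω = 372×745.7 / 2.115 = 131100 N·m.
J = π(d_o⁴ − d_i⁴)/32 = π(0.420⁴ − 0.355⁴)/32 = 1.496×10^-3 m⁴.
τ_max = T·r/J = 131100 × 0.210 / 1.496×10^-3 = 1.841×10^7 Pa.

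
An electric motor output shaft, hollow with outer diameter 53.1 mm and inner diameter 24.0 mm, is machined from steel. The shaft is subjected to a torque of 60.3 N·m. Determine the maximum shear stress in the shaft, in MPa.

J = π(d_o⁴ − d_i⁴)/32 = π(0.0531⁴ − 0.0240⁴)/32 = 7.479×10^-7 m⁴.
τ_max = T·r/J = 60.30 × 0.0266 / 7.479×10^-7 = 2.141×10^6 Pa.

2.14 MPa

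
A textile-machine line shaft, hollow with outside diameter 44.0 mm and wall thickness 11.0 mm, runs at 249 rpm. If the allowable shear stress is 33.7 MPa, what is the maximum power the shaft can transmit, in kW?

J = π(d_o⁴ − d_i⁴)/32 = π(0.0440⁴ − 0.0220⁴)/32 = 3.450×10^-7 m⁴.
T_max = τ_allow·J/r = 3.37×10^7 × 3.450×10^-7 / 0.0220 = 528.4 N·m.
ω = 2π·249/60 = 26.08 rad/s, so P_max = T_max·ω = 1.378×10^4 W.

13.8 kW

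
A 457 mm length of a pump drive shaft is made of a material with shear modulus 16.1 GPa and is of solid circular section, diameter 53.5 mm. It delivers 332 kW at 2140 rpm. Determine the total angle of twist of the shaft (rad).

0.0523 rad

ω = 2π·2140/60 = 224.1 rad/s, so T = P/ω = 332×10³ / 224.1 = 1481 N·m.
J = πd⁴/32 = π(0.0535)⁴/32 = 8.043×10^-7 m⁴.
θ = T·L/(G·J) = 1481 × 0.457 / (16.1×10⁹ × 8.043×10^-7) = 0.05228 rad.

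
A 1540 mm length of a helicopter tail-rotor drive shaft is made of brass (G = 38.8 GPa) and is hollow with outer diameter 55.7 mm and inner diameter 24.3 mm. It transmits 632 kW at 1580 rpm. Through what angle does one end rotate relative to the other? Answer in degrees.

ω = 2π·1580/60 = 165.5 rad/s, so T = P/ω = 632×10³ / 165.5 = 3820 N·m.
J = π(d_o⁴ − d_i⁴)/32 = π(0.0557⁴ − 0.0243⁴)/32 = 9.107×10^-7 m⁴.
θ = T·L/(G·J) = 3820 × 1.54 / (38.8×10⁹ × 9.107×10^-7) = 0.1665 rad.

9.54°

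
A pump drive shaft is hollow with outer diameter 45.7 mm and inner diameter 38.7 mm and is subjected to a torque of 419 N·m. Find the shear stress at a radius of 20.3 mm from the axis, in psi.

5930 psi

J = π(d_o⁴ − d_i⁴)/32 = π(0.0457⁴ − 0.0387⁴)/32 = 2.080×10^-7 m⁴.
Shear stress varies linearly with radius: τ = T·r/J = 419.0 × 0.0203 / 2.080×10^-7 = 4.089×10^7 Pa.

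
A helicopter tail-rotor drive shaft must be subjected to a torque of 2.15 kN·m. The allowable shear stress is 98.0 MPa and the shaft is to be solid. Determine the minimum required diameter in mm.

For a solid shaft τ_max = 16T/(πd³), so d = (16T/(π τ_allow))^(1/3) = (16·2150/(π·9.80×10^7))^(1/3) = 0.04816 m.

48.2 mm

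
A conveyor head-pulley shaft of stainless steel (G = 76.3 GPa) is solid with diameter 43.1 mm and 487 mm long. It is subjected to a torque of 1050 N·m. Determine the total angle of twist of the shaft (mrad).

19.8 mrad

J = πd⁴/32 = π(0.0431)⁴/32 = 3.388×10^-7 m⁴.
θ = T·L/(G·J) = 1050 × 0.487 / (76.3×10⁹ × 3.388×10^-7) = 0.01978 rad.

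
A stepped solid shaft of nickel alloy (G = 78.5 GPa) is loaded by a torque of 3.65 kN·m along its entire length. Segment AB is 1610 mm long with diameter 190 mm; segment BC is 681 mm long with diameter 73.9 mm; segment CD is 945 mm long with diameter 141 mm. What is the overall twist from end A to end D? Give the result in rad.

0.0125 rad

J_AB = π(0.190)⁴/32 = 1.28×10^-4 m⁴; J_BC = π(0.0739)⁴/32 = 2.93×10^-6 m⁴; J_CD = π(0.141)⁴/32 = 3.88×10^-5 m⁴.
θ = (T/G)·Σ L_i/J_i = (3650/78.5×10⁹)·(1.61/1.28×10^-4 + 0.681/2.93×10^-6 + 0.945/3.88×10^-5) = 0.01253 rad.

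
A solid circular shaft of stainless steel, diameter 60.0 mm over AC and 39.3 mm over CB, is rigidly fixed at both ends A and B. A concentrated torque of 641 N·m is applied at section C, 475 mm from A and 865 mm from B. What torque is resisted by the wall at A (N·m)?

582 N·m

Compatibility: T_A·a/J_AC = T_B·b/J_CB with T_A + T_B = T₀.
J_AC = 1.27×10^-6 m⁴, J_CB = 2.34×10^-7 m⁴, so T_A = T₀·(J_AC/a)/((J_AC/a)+(J_CB/b)) = 582.2 N·m, T_B = 58.84 N·m.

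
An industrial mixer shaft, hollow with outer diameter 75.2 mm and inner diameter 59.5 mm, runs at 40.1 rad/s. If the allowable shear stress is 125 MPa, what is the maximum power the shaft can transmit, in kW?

J = π(d_o⁴ − d_i⁴)/32 = π(0.0752⁴ − 0.0595⁴)/32 = 1.909×10^-6 m⁴.
T_max = τ_allow·J/r = 1.25×10^8 × 1.909×10^-6 / 0.0376 = 6347 N·m.
ω = 40.1 rad/s, so P_max = T_max·ω = 2.545×10^5 W.

255 kW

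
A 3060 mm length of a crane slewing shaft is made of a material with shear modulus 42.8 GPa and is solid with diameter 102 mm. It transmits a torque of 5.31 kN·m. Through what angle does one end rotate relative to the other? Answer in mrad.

35.7 mrad

J = πd⁴/32 = π(0.102)⁴/32 = 1.063×10^-5 m⁴.
θ = T·L/(G·J) = 5310 × 3.06 / (42.8×10⁹ × 1.063×10^-5) = 0.03572 rad.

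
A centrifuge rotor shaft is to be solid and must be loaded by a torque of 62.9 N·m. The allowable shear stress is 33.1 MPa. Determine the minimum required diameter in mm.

For a solid shaft τ_max = 16T/(πd³), so d = (16T/(π τ_allow))^(1/3) = (16·62.90/(π·3.31×10^7))^(1/3) = 0.02131 m.

21.3 mm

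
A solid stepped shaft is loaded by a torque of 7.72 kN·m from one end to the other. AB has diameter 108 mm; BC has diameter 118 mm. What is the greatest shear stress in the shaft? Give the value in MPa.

Under the same torque, τ_max = 16T/(πd³) is largest where d is smallest — segment AB (d = 108 mm).
τ_max = 16·7720/(π·(0.108)³) = 3.121×10^7 Pa.

31.2 MPa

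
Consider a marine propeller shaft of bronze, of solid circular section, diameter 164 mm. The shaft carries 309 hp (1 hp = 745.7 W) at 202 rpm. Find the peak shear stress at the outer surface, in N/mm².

ω = 2π·202/60 = 21.15 rad/s, so T = P/ω = 309×745.7 / 21.15 = 10890 N·m.
J = πd⁴/32 = π(0.164)⁴/32 = 7.102×10^-5 m⁴.
τ_max = T·r/J = 10890 × 0.0820 / 7.102×10^-5 = 1.258×10^7 Pa.

12.6 N/mm²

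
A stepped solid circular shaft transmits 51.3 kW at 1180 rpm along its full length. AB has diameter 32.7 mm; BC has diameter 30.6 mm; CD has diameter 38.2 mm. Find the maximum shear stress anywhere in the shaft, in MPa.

73.8 MPa

ω = 2π·1180/60 = 123.6 rad/s, so T = P/ω = 51.3×10³ / 123.6 = 415.2 N·m.
Under the same torque, τ_max = 16T/(πd³) is largest where d is smallest — segment BC (d = 30.6 mm).
τ_max = 16·415.2/(π·(0.0306)³) = 7.379×10^7 Pa.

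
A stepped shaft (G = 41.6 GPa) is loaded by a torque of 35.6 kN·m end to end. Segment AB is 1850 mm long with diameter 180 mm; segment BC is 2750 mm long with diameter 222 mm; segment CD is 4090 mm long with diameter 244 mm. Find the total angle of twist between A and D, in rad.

J_AB = π(0.180)⁴/32 = 1.03×10^-4 m⁴; J_BC = π(0.222)⁴/32 = 2.38×10^-4 m⁴; J_CD = π(0.244)⁴/32 = 3.48×10^-4 m⁴.
θ = (T/G)·Σ L_i/J_i = (35600/41.6×10⁹)·(1.85/1.03×10^-4 + 2.75/2.38×10^-4 + 4.09/3.48×10^-4) = 0.03529 rad.

0.0353 rad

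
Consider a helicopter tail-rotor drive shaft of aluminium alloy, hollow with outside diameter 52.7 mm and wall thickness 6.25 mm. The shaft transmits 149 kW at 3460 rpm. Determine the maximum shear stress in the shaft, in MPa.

21.6 MPa

ω = 2π·3460/60 = 362.3 rad/s, so T = P/ω = 149×10³ / 362.3 = 411.2 N·m.
J = π(d_o⁴ − d_i⁴)/32 = π(0.0527⁴ − 0.0402⁴)/32 = 5.009×10^-7 m⁴.
τ_max = T·r/J = 411.2 × 0.0264 / 5.009×10^-7 = 2.163×10^7 Pa.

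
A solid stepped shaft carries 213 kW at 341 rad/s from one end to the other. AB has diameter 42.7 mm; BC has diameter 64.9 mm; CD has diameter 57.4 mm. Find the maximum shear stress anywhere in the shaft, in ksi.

ω = 341 rad/s, so T = P/ω = 213×10³ / 341.0 = 624.6 N·m.
Under the same torque, τ_max = 16T/(πd³) is largest where d is smallest — segment AB (d = 42.7 mm).
τ_max = 16·624.6/(π·(0.0427)³) = 4.086×10^7 Pa.

5.93 ksi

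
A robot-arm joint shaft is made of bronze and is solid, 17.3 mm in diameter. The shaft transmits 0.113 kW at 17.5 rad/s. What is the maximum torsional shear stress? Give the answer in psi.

ω = 17.5 rad/s, so T = P/ω = 0.113×10³ / 17.50 = 6.457 N·m.
J = πd⁴/32 = π(0.0173)⁴/32 = 8.794×10^-9 m⁴.
τ_max = T·r/J = 6.457 × 0.00865 / 8.794×10^-9 = 6.351×10^6 Pa.

921 psi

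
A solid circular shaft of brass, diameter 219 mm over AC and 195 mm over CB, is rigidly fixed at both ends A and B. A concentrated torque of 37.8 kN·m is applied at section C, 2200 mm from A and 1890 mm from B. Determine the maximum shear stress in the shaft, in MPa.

Compatibility: T_A·a/J_AC = T_B·b/J_CB with T_A + T_B = T₀.
J_AC = 2.26×10^-4 m⁴, J_CB = 1.42×10^-4 m⁴, so T_A = T₀·(J_AC/a)/((J_AC/a)+(J_CB/b)) = 21830 N·m, T_B = 15970 N·m.
τ in each portion: τ_AC = 1.06×10^7 Pa, τ_CB = 1.10×10^7 Pa; maximum is in CB.
τ_max = T_CB·r/J = 15970·0.0975/1.42×10^-4 = 1.097×10^7 Pa.

11.0 MPa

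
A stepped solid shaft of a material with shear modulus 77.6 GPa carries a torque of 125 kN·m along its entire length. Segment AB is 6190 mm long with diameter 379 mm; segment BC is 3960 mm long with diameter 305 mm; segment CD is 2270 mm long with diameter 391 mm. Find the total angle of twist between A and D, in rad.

J_AB = π(0.379)⁴/32 = 2.03×10^-3 m⁴; J_BC = π(0.305)⁴/32 = 8.50×10^-4 m⁴; J_CD = π(0.391)⁴/32 = 2.29×10^-3 m⁴.
θ = (T/G)·Σ L_i/J_i = (125000/77.6×10⁹)·(6.19/2.03×10^-3 + 3.96/8.50×10^-4 + 2.27/2.29×10^-3) = 0.01402 rad.

0.0140 rad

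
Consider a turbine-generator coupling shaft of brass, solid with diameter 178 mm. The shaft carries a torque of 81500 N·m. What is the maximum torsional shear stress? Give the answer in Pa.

J = πd⁴/32 = π(0.178)⁴/32 = 9.856×10^-5 m⁴.
τ_max = T·r/J = 81500 × 0.0890 / 9.856×10^-5 = 7.360×10^7 Pa.

7.36e7 Pa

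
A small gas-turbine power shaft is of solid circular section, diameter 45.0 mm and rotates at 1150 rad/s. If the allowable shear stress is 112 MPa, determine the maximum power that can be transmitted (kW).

2300 kW

J = πd⁴/32 = π(0.0450)⁴/32 = 4.026×10^-7 m⁴.
T_max = τ_allow·J/r = 1.12×10^8 × 4.026×10^-7 / 0.0225 = 2004 N·m.
ω = 1150 rad/s, so P_max = T_max·ω = 2.305×10^6 W.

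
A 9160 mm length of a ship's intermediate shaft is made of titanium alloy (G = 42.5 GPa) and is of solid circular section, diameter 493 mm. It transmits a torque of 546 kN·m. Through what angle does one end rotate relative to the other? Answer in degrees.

J = πd⁴/32 = π(0.493)⁴/32 = 5.799×10^-3 m⁴.
θ = T·L/(G·J) = 546000 × 9.16 / (42.5×10⁹ × 5.799×10^-3) = 0.02029 rad.

1.16°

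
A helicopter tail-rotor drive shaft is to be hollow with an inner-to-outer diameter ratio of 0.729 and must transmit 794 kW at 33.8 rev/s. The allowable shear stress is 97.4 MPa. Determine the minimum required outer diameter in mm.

ω = 2π·33.8 = 212.4 rad/s, so T = P/ω = 794×10³ / 212.4 = 3739 N·m.
For a hollow shaft with d_i/d_o = 0.729: τ_max = 16T/(π d_o³ (1−k⁴)), so d_o = [16T/(π τ_allow (1−k⁴))]^(1/3) = [16·3739/(π·9.74×10^7·0.7176)]^(1/3) = 0.06483 m.

64.8 mm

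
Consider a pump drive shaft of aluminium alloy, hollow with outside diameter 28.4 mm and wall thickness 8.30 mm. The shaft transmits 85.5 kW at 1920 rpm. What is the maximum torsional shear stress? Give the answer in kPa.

ω = 2π·1920/60 = 201.1 rad/s, so T = P/ω = 85.5×10³ / 201.1 = 425.2 N·m.
J = π(d_o⁴ − d_i⁴)/32 = π(0.0284⁴ − 0.0118⁴)/32 = 6.196×10^-8 m⁴.
τ_max = T·r/J = 425.2 × 0.0142 / 6.196×10^-8 = 9.745×10^7 Pa.

97500 kPa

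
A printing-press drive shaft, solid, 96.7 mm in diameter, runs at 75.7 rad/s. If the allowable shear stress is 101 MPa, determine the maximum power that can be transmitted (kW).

1360 kW

J = πd⁴/32 = π(0.0967)⁴/32 = 8.584×10^-6 m⁴.
T_max = τ_allow·J/r = 1.01×10^8 × 8.584×10^-6 / 0.0484 = 17930 N·m.
ω = 75.7 rad/s, so P_max = T_max·ω = 1.357×10^6 W.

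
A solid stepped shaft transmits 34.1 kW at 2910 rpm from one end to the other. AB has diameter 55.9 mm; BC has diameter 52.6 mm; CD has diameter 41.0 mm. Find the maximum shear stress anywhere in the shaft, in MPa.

ω = 2π·2910/60 = 304.7 rad/s, so T = P/ω = 34.1×10³ / 304.7 = 111.9 N·m.
Under the same torque, τ_max = 16T/(πd³) is largest where d is smallest — segment CD (d = 41.0 mm).
τ_max = 16·111.9/(π·(0.0410)³) = 8.269×10^6 Pa.

8.27 MPa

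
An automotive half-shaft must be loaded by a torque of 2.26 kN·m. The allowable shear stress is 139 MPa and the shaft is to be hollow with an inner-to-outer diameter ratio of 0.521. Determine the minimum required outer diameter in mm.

44.7 mm

For a hollow shaft with d_i/d_o = 0.521: τ_max = 16T/(π d_o³ (1−k⁴)), so d_o = [16T/(π τ_allow (1−k⁴))]^(1/3) = [16·2260/(π·1.39×10^8·0.9263)]^(1/3) = 0.04471 m.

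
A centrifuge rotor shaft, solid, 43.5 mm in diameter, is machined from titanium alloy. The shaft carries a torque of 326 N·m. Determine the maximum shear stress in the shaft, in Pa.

J = πd⁴/32 = π(0.0435)⁴/32 = 3.515×10^-7 m⁴.
τ_max = T·r/J = 326.0 × 0.0217 / 3.515×10^-7 = 2.017×10^7 Pa.

2.02e7 Pa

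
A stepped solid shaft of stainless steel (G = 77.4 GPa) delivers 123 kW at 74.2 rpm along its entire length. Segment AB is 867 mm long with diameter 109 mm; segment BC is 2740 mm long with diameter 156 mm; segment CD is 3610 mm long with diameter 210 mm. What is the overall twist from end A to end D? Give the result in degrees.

1.51°

ω = 2π·74.2/60 = 7.770 rad/s, so T = P/ω = 123×10³ / 7.770 = 15830 N·m.
J_AB = π(0.109)⁴/32 = 1.39×10^-5 m⁴; J_BC = π(0.156)⁴/32 = 5.81×10^-5 m⁴; J_CD = π(0.210)⁴/32 = 1.91×10^-4 m⁴.
θ = (T/G)·Σ L_i/J_i = (15830/77.4×10⁹)·(0.867/1.39×10^-5 + 2.74/5.81×10^-5 + 3.61/1.91×10^-4) = 0.02630 rad.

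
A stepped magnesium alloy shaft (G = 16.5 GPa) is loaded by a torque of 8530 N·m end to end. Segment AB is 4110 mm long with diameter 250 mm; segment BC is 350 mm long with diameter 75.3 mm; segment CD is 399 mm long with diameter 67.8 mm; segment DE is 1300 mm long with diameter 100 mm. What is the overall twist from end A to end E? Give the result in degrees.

J_AB = π(0.250)⁴/32 = 3.83×10^-4 m⁴; J_BC = π(0.0753)⁴/32 = 3.16×10^-6 m⁴; J_CD = π(0.0678)⁴/32 = 2.07×10^-6 m⁴; J_DE = π(0.100)⁴/32 = 9.82×10^-6 m⁴.
θ = (T/G)·Σ L_i/J_i = (8530/16.5×10⁹)·(4.11/3.83×10^-4 + 0.350/3.16×10^-6 + 0.399/2.07×10^-6 + 1.30/9.82×10^-6) = 0.2308 rad.

13.2°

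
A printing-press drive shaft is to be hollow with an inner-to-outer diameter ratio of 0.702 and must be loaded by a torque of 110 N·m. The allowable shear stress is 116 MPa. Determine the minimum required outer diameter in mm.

18.5 mm

For a hollow shaft with d_i/d_o = 0.702: τ_max = 16T/(π d_o³ (1−k⁴)), so d_o = [16T/(π τ_allow (1−k⁴))]^(1/3) = [16·110.0/(π·1.16×10^8·0.7571)]^(1/3) = 0.01855 m.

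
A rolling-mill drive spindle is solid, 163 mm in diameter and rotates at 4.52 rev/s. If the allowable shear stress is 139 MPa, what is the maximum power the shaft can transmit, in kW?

J = πd⁴/32 = π(0.163)⁴/32 = 6.930×10^-5 m⁴.
T_max = τ_allow·J/r = 1.39×10^8 × 6.930×10^-5 / 0.0815 = 118200 N·m.
ω = 2π·4.52 = 28.40 rad/s, so P_max = T_max·ω = 3.357×10^6 W.

3360 kW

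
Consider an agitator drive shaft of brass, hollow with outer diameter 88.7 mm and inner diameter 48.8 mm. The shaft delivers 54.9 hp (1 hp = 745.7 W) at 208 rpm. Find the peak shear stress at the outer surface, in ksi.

2.19 ksi

ω = 2π·208/60 = 21.78 rad/s, so T = P/ω = 54.9×745.7 / 21.78 = 1880 N·m.
J = π(d_o⁴ − d_i⁴)/32 = π(0.0887⁴ − 0.0488⁴)/32 = 5.520×10^-6 m⁴.
τ_max = T·r/J = 1880 × 0.0444 / 5.520×10^-6 = 1.510×10^7 Pa.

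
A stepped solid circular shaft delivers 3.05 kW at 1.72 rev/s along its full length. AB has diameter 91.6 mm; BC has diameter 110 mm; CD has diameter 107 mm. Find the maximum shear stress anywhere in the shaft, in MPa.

1.87 MPa

ω = 2π·1.72 = 10.81 rad/s, so T = P/ω = 3.05×10³ / 10.81 = 282.2 N·m.
Under the same torque, τ_max = 16T/(πd³) is largest where d is smallest — segment AB (d = 91.6 mm).
τ_max = 16·282.2/(π·(0.0916)³) = 1.870×10^6 Pa.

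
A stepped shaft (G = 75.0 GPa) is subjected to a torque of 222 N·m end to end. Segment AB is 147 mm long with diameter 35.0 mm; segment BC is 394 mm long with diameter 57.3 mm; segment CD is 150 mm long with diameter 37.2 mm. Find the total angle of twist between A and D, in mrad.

J_AB = π(0.0350)⁴/32 = 1.47×10^-7 m⁴; J_BC = π(0.0573)⁴/32 = 1.06×10^-6 m⁴; J_CD = π(0.0372)⁴/32 = 1.88×10^-7 m⁴.
θ = (T/G)·Σ L_i/J_i = (222.0/75.0×10⁹)·(0.147/1.47×10^-7 + 0.394/1.06×10^-6 + 0.150/1.88×10^-7) = 6.417×10^-3 rad.

6.42 mrad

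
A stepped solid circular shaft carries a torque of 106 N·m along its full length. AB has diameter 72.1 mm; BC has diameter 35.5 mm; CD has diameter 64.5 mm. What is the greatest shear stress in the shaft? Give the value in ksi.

Under the same torque, τ_max = 16T/(πd³) is largest where d is smallest — segment BC (d = 35.5 mm).
τ_max = 16·106.0/(π·(0.0355)³) = 1.207×10^7 Pa.

1.75 ksi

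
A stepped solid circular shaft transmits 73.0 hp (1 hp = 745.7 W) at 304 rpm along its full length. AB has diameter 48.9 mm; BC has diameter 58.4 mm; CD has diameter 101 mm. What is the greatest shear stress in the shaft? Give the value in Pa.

7.45e7 Pa

ω = 2π·304/60 = 31.83 rad/s, so T = P/ω = 73.0×745.7 / 31.83 = 1710 N·m.
Under the same torque, τ_max = 16T/(πd³) is largest where d is smallest — segment AB (d = 48.9 mm).
τ_max = 16·1710/(π·(0.0489)³) = 7.448×10^7 Pa.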